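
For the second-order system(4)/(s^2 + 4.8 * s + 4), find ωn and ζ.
Standard form: ωn²/(s²+2ζωn·s+ωn²).
const=4=ωn² → ωn=2, s coeff=4.8=2ζωn → ζ=1.2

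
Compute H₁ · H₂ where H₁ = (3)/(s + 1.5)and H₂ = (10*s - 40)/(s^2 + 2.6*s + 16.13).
Series: H = H₁ · H₂ = (n₁·n₂)/(d₁·d₂).
Num: n₁·n₂ = 30*s - 120. Den: d₁·d₂ = s^3 + 4.1*s^2 + 20.03*s + 24.195.
H(s) = (30*s - 120)/(s^3 + 4.1*s^2 + 20.03*s + 24.195)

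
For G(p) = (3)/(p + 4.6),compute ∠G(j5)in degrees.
Substitute p = j*5: G(j5) = 0.29896 - 0.324957j.
∠G(j5) = atan2(Im, Re) = atan2(-0.324957, 0.29896) = -47.39°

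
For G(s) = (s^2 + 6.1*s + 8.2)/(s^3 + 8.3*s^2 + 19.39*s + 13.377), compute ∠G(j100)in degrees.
Substitute s = j*100: G(j100) = 0.000219707 - 0.00999294j.
∠G(j100) = atan2(Im, Re) = atan2(-0.00999294, 0.000219707) = -88.74°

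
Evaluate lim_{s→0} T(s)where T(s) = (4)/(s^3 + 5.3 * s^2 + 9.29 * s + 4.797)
DC gain = T(0) = num(0)/den(0) = 4/4.797 = 0.8339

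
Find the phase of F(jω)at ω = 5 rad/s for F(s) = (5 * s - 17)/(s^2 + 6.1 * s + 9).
Substitute s = j*5: F(j5) = 0.872076 + 0.0998946j.
∠F(j5) = atan2(Im, Re) = atan2(0.0998946, 0.872076) = 6.53°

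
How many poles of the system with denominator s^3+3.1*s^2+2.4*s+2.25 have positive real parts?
s^3 + 3.1*s^2 + 2.4*s + 2.25 = (s + 2.5)(s^2 + 0.6*s + 0.9). Poles: -0.3 + 0.9j, -0.3 - 0.9j, -2.5. RHP poles (Re>0): 0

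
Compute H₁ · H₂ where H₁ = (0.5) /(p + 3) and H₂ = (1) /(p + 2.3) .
Series: H = H₁ · H₂ = (n₁·n₂)/(d₁·d₂).
Num: n₁·n₂ = 0.5. Den: d₁·d₂ = p^2 + 5.3*p + 6.9.
H(p) = (0.5)/(p^2 + 5.3*p + 6.9)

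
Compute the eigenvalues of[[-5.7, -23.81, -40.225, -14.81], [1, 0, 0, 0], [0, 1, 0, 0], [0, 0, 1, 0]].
Eigenvalues solve det(λI - A) = 0.
Characteristic polynomial: λ^4 + 5.7*λ^3 + 23.81*λ^2 + 40.225*λ + 14.81 = 0.
Factor: (λ + 0.5)(λ + 2)(λ^2 + 3.2*λ + 14.81) = 0.
Roots: -0.5, -1.6 + 3.5j, -1.6 - 3.5j, -2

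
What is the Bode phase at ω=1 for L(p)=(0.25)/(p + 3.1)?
Substitute p = j*1: L(j1) = 0.0730443 - 0.0235627j.
∠L(j1) = atan2(Im, Re) = atan2(-0.0235627, 0.0730443) = -17.88°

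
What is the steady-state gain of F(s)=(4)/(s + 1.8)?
DC gain = F(0) = num(0)/den(0) = 4/1.8 = 2.222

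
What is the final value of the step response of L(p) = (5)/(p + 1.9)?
FVT: lim_{t→∞} y(t) = lim_{p→0} p*Y(p) where Y(p) = L(p)/p.
= lim_{p→0} L(p) = L(0) = num(0)/den(0) = 5/1.9 = 2.632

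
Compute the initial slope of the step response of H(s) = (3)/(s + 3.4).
IVT: y'(0⁺) = lim_{s→∞} s²·Y(s) = lim_{s→∞} s·H(s).
deg(num) = 0, deg(den) = 1, relative degree = 1, so s·H(s) → (leading num)/(leading den) = 3/1 = 3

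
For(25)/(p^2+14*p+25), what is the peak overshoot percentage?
Standard form: ωn²/(p²+2ζωn·p+ωn²) → ωn = 5, ζ = 1.4.
ζ ≥ 1, so the response is non-oscillatory: peak overshoot = 0%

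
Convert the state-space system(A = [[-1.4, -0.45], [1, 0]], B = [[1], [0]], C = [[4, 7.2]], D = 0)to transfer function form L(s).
L(s) = C(sI - A)⁻¹B + D.
Characteristic polynomial det(sI - A) = s^2 + 1.4*s + 0.45.
Numerator from C·adj(sI-A)·B + D·det(sI-A) = 4*s + 7.2.
L(s) = (4*s + 7.2)/(s^2 + 1.4*s + 0.45)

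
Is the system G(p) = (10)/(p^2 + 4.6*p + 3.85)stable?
Denominator: p^2 + 4.6*p + 3.85 = (p + 3.5)(p + 1.1). Poles: -1.1, -3.5. All Re(p)<0: Yes (stable)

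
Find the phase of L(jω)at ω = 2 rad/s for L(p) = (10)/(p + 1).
Substitute p = j*2: L(j2) = 2 - 4j.
∠L(j2) = atan2(Im, Re) = atan2(-4, 2) = -63.43°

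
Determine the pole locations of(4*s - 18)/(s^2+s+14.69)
Set denominator = 0: s^2 + s + 14.69 = 0 → Poles: -0.5 + 3.8j, -0.5 - 3.8j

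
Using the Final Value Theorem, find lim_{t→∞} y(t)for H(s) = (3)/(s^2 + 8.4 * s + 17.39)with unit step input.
FVT: lim_{t→∞} y(t) = lim_{s→0} s*Y(s) where Y(s) = H(s)/s.
= lim_{s→0} H(s) = H(0) = num(0)/den(0) = 3/17.39 = 0.1725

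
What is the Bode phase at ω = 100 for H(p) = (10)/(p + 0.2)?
Substitute p = j*100: H(j100) = 0.000199999 - 0.0999996j.
∠H(j100) = atan2(Im, Re) = atan2(-0.0999996, 0.000199999) = -89.89°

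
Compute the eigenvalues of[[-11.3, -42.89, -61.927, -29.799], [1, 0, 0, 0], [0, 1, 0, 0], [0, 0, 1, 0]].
Eigenvalues solve det(λI - A) = 0.
Characteristic polynomial: λ^4 + 11.3*λ^3 + 42.89*λ^2 + 61.927*λ + 29.799 = 0.
Factor: (λ + 4.5)(λ + 1.1)(λ + 1.4)(λ + 4.3) = 0.
Roots: -1.1, -1.4, -4.3, -4.5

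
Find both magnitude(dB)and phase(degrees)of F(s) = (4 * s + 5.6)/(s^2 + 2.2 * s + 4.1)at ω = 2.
Substitute s = j*2: F(j2) = 1.84615 - 1.23077j.
|F| = 20*log₁₀(sqrt(Re²+Im²)) = 6.92 dB.
∠F = atan2(Im, Re) = -33.69°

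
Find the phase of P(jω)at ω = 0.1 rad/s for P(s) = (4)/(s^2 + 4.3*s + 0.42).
Substitute s = j*0.1: P(j0.1) = 4.64589 - 4.87252j.
∠P(j0.1) = atan2(Im, Re) = atan2(-4.87252, 4.64589) = -46.36°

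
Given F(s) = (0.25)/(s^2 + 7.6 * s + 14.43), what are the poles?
Set denominator = 0: s^2 + 7.6*s + 14.43 = (s + 3.9)(s + 3.7) = 0 → Poles: -3.7, -3.9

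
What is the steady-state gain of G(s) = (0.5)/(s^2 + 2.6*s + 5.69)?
DC gain = G(0) = num(0)/den(0) = 0.5/5.69 = 0.08787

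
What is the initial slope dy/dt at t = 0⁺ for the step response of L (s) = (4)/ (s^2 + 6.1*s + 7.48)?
IVT: y'(0⁺) = lim_{s→∞} s²·Y(s) = lim_{s→∞} s·L(s).
deg(num) = 0, deg(den) = 2, relative degree = 2 ≥ 2, so s·L(s) → 0. Initial slope = 0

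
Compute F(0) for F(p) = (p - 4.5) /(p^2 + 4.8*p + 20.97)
DC gain = F(0) = num(0)/den(0) = -4.5/20.97 = -0.2146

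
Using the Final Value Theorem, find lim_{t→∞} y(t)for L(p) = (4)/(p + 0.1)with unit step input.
FVT: lim_{t→∞} y(t) = lim_{p→0} p*Y(p) where Y(p) = L(p)/p.
= lim_{p→0} L(p) = L(0) = num(0)/den(0) = 4/0.1 = 40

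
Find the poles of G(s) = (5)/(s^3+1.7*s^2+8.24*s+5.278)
Set denominator = 0: s^3 + 1.7*s^2 + 8.24*s + 5.278 = (s + 0.7)(s^2 + s + 7.54) = 0 → Poles: -0.5 + 2.7j, -0.5 - 2.7j, -0.7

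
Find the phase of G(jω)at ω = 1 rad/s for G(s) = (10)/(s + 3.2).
Substitute s = j*1: G(j1) = 2.84698 - 0.88968j.
∠G(j1) = atan2(Im, Re) = atan2(-0.88968, 2.84698) = -17.35°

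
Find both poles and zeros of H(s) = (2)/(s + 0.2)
Set denominator = 0: s + 0.2 = 0 → Poles: -0.2
Numerator is a nonzero constant (2) → Zeros: none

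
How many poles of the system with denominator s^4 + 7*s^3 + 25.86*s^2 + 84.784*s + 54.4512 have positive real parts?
s^4 + 7*s^3 + 25.86*s^2 + 84.784*s + 54.4512 = (s + 4.8)(s + 0.8)(s^2 + 1.4*s + 14.18). Poles: -0.7 + 3.7j, -0.7 - 3.7j, -0.8, -4.8. RHP poles (Re>0): 0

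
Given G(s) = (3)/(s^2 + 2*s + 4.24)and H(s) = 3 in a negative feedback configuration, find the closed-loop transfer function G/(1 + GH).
Closed-loop T = G/(1+GH).
Numerator: G_num * H_den = 3.
Denominator: G_den * H_den + G_num * H_num = (s^2 + 2*s + 4.24) + (9) = s^2 + 2*s + 13.24.
T(s) = (3)/(s^2 + 2*s + 13.24)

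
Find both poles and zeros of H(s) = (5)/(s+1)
Set denominator = 0: s + 1 = 0 → Poles: -1
Numerator is a nonzero constant (5) → Zeros: none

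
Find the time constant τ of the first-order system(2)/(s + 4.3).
First-order system: τ = -1/pole. Pole = -4.3. τ = -1/(-4.3) = 0.2326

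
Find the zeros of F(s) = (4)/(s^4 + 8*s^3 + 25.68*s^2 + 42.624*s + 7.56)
Numerator is a nonzero constant (4) → Zeros: none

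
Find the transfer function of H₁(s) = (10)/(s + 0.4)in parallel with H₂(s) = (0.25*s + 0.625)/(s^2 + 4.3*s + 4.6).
Parallel: H = H₁ + H₂ = (n₁·d₂ + n₂·d₁)/(d₁·d₂).
n₁·d₂ = 10*s^2 + 43*s + 46. n₂·d₁ = 0.25*s^2 + 0.725*s + 0.25. Sum = 10.25*s^2 + 43.725*s + 46.25. d₁·d₂ = s^3 + 4.7*s^2 + 6.32*s + 1.84.
H(s) = (10.25*s^2 + 43.725*s + 46.25)/(s^3 + 4.7*s^2 + 6.32*s + 1.84)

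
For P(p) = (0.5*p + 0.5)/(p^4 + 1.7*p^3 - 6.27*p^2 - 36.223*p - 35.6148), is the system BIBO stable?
Denominator: p^4 + 1.7*p^3 - 6.27*p^2 - 36.223*p - 35.6148 = (p - 3.6)(p + 1.3)(p^2 + 4*p + 7.61). Poles: -1.3, -2 + 1.9j, -2 - 1.9j, 3.6. All Re(p)<0: No (unstable)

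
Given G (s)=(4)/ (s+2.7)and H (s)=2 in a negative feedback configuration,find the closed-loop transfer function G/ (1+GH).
Closed-loop T = G/(1+GH).
Numerator: G_num * H_den = 4.
Denominator: G_den * H_den + G_num * H_num = (s + 2.7) + (8) = s + 10.7.
T(s) = (4)/(s + 10.7)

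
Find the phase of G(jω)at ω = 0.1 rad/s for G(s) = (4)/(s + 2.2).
Substitute s = j*0.1: G(j0.1) = 1.81443 - 0.0824742j.
∠G(j0.1) = atan2(Im, Re) = atan2(-0.0824742, 1.81443) = -2.60°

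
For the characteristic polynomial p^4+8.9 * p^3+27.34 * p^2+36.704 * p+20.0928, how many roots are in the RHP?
p^4 + 8.9*p^3 + 27.34*p^2 + 36.704*p + 20.0928 = (p + 4.2)(p + 2.3)(p^2 + 2.4*p + 2.08). Poles: -1.2 + 0.8j, -1.2 - 0.8j, -2.3, -4.2. RHP poles (Re>0): 0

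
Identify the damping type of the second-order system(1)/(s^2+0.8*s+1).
Standard form: ωn²/(s²+2ζωn·s+ωn²) gives ωn=1, ζ=0.4.
Underdamped (ζ = 0.4 < 1)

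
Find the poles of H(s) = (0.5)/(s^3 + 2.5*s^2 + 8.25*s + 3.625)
Set denominator = 0: s^3 + 2.5*s^2 + 8.25*s + 3.625 = (s + 0.5)(s^2 + 2*s + 7.25) = 0 → Poles: -0.5, -1 + 2.5j, -1 - 2.5j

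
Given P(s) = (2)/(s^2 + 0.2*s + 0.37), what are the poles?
Set denominator = 0: s^2 + 0.2*s + 0.37 = 0 → Poles: -0.1 + 0.6j, -0.1 - 0.6j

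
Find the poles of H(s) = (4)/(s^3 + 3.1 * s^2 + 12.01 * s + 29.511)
Set denominator = 0: s^3 + 3.1*s^2 + 12.01*s + 29.511 = (s + 2.7)(s^2 + 0.4*s + 10.93) = 0 → Poles: -0.2 + 3.3j, -0.2 - 3.3j, -2.7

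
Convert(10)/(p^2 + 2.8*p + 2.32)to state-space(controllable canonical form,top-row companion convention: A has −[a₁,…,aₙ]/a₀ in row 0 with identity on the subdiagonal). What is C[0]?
Reachable canonical form: C = numerator coefficients (right-aligned, zero-padded to length n).
num = 10, C = [[0, 10]].
C[0] = 0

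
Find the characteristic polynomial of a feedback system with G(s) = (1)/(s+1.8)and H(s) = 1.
Characteristic poly = G_den * H_den + G_num * H_num = (s + 1.8) + (1) = s + 2.8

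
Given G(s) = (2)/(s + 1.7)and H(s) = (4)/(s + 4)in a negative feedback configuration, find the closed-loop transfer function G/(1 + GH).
Closed-loop T = G/(1+GH).
Numerator: G_num * H_den = 2*s + 8.
Denominator: G_den * H_den + G_num * H_num = (s^2 + 5.7*s + 6.8) + (8) = s^2 + 5.7*s + 14.8.
T(s) = (2*s + 8)/(s^2 + 5.7*s + 14.8)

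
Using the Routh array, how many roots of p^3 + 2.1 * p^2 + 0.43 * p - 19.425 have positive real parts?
Routh array:
p^3: [1, 0.43]; p^2: [2.1, -19.425]; p^1: [9.68]; p^0: [-19.425]
First column: [1, 2.1, 9.68, -19.425]. Sign changes = RHP roots = 1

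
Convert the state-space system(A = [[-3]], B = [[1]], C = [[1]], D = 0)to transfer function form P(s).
P(s) = C(sI - A)⁻¹B + D.
Characteristic polynomial det(sI - A) = s + 3.
Numerator from C·adj(sI-A)·B + D·det(sI-A) = 1.
P(s) = (1)/(s + 3)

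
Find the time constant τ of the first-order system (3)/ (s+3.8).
First-order system: τ = -1/pole. Pole = -3.8. τ = -1/(-3.8) = 0.2632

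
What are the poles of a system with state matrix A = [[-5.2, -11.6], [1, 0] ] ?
Eigenvalues solve det(λI - A) = 0.
Characteristic polynomial: λ^2 + 5.2*λ + 11.6 = 0.
Roots: -2.6 + 2.2j, -2.6 - 2.2j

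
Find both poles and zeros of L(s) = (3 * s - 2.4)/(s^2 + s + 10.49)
Set denominator = 0: s^2 + s + 10.49 = 0 → Poles: -0.5 + 3.2j, -0.5 - 3.2j
Set numerator = 0: 3*s - 2.4 = 0 → Zeros: 0.8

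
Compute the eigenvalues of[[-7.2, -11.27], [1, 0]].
Eigenvalues solve det(λI - A) = 0.
Characteristic polynomial: λ^2 + 7.2*λ + 11.27 = 0.
Factor: (λ + 2.3)(λ + 4.9) = 0.
Roots: -2.3, -4.9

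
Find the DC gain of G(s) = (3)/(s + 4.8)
DC gain = G(0) = num(0)/den(0) = 3/4.8 = 0.625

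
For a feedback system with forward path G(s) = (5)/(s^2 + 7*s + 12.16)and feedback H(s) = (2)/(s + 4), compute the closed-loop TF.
Closed-loop T = G/(1+GH).
Numerator: G_num * H_den = 5*s + 20.
Denominator: G_den * H_den + G_num * H_num = (s^3 + 11*s^2 + 40.16*s + 48.64) + (10) = s^3 + 11*s^2 + 40.16*s + 58.64.
T(s) = (5*s + 20)/(s^3 + 11*s^2 + 40.16*s + 58.64)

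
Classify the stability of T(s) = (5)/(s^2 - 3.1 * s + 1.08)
Denominator: s^2 - 3.1*s + 1.08 = (s - 0.4)(s - 2.7). Poles: 0.4, 2.7. Unstable (2 pole(s) in RHP)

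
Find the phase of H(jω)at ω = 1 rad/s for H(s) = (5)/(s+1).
Substitute s = j*1: H(j1) = 2.5 - 2.5j.
∠H(j1) = atan2(Im, Re) = atan2(-2.5, 2.5) = -45.00°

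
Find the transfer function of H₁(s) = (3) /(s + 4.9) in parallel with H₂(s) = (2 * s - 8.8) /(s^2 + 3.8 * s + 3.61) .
Parallel: H = H₁ + H₂ = (n₁·d₂ + n₂·d₁)/(d₁·d₂).
n₁·d₂ = 3*s^2 + 11.4*s + 10.83. n₂·d₁ = 2*s^2 + s - 43.12. Sum = 5*s^2 + 12.4*s - 32.29. d₁·d₂ = s^3 + 8.7*s^2 + 22.23*s + 17.689.
H(s) = (5*s^2 + 12.4*s - 32.29)/(s^3 + 8.7*s^2 + 22.23*s + 17.689)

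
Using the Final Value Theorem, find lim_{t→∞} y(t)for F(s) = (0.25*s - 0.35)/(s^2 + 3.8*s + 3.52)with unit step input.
FVT: lim_{t→∞} y(t) = lim_{s→0} s*Y(s) where Y(s) = F(s)/s.
= lim_{s→0} F(s) = F(0) = num(0)/den(0) = -0.35/3.52 = -0.09943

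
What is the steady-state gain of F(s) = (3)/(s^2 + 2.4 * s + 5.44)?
DC gain = F(0) = num(0)/den(0) = 3/5.44 = 0.5515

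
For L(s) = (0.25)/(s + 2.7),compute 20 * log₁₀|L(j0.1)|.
Substitute s = j*0.1: L(j0.1) = 0.0924658 - 0.00342466j.
|L(j0.1)| = sqrt(Re² + Im²) = 0.09253.
20*log₁₀(0.09253) = -20.67 dB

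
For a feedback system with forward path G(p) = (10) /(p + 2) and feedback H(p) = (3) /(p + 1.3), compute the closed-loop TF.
Closed-loop T = G/(1+GH).
Numerator: G_num * H_den = 10*p + 13.
Denominator: G_den * H_den + G_num * H_num = (p^2 + 3.3*p + 2.6) + (30) = p^2 + 3.3*p + 32.6.
T(p) = (10*p + 13)/(p^2 + 3.3*p + 32.6)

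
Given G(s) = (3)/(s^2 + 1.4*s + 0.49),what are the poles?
Set denominator = 0: s^2 + 1.4*s + 0.49 = (s + 0.7)(s + 0.7) = 0 → Poles: -0.7, -0.7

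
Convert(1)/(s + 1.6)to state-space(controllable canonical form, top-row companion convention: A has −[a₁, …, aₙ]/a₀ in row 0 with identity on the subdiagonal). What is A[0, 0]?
Reachable canonical form for den = s + 1.6: top row of A = -[a₁,a₂,...,aₙ]/a₀, ones on the subdiagonal, zeros elsewhere.
A = [[-1.6]].
A[0,0] = -1.6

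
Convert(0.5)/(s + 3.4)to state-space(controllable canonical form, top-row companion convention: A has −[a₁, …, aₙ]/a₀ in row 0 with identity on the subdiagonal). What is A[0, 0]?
Reachable canonical form for den = s + 3.4: top row of A = -[a₁,a₂,...,aₙ]/a₀, ones on the subdiagonal, zeros elsewhere.
A = [[-3.4]].
A[0,0] = -3.4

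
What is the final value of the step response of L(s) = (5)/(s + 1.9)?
FVT: lim_{t→∞} y(t) = lim_{s→0} s*Y(s) where Y(s) = L(s)/s.
= lim_{s→0} L(s) = L(0) = num(0)/den(0) = 5/1.9 = 2.632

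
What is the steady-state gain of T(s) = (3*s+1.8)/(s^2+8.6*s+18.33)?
DC gain = T(0) = num(0)/den(0) = 1.8/18.33 = 0.0982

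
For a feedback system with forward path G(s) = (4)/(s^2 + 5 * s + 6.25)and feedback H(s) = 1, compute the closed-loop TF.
Closed-loop T = G/(1+GH).
Numerator: G_num * H_den = 4.
Denominator: G_den * H_den + G_num * H_num = (s^2 + 5*s + 6.25) + (4) = s^2 + 5*s + 10.25.
T(s) = (4)/(s^2 + 5*s + 10.25)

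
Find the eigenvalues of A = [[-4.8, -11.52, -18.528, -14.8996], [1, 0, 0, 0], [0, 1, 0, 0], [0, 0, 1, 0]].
Eigenvalues solve det(λI - A) = 0.
Characteristic polynomial: λ^4 + 4.8*λ^3 + 11.52*λ^2 + 18.528*λ + 14.8996 = 0.
Factor: (λ^2 + λ + 3.86)(λ^2 + 3.8*λ + 3.86) = 0.
Roots: -0.5 + 1.9j, -0.5 - 1.9j, -1.9 + 0.5j, -1.9 - 0.5j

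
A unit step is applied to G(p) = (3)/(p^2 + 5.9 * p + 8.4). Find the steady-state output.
FVT: lim_{t→∞} y(t) = lim_{p→0} p*Y(p) where Y(p) = G(p)/p.
= lim_{p→0} G(p) = G(0) = num(0)/den(0) = 3/8.4 = 0.3571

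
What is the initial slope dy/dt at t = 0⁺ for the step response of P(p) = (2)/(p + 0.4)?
IVT: y'(0⁺) = lim_{p→∞} p²·Y(p) = lim_{p→∞} p·P(p).
deg(num) = 0, deg(den) = 1, relative degree = 1, so p·P(p) → (leading num)/(leading den) = 2/1 = 2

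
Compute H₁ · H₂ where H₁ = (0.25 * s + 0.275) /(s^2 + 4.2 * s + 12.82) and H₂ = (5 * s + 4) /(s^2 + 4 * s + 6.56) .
Series: H = H₁ · H₂ = (n₁·n₂)/(d₁·d₂).
Num: n₁·n₂ = 1.25*s^2 + 2.375*s + 1.1. Den: d₁·d₂ = s^4 + 8.2*s^3 + 36.18*s^2 + 78.832*s + 84.0992.
H(s) = (1.25*s^2 + 2.375*s + 1.1)/(s^4 + 8.2*s^3 + 36.18*s^2 + 78.832*s + 84.0992)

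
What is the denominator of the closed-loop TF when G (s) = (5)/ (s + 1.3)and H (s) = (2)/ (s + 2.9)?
Characteristic poly = G_den * H_den + G_num * H_num = (s^2 + 4.2*s + 3.77) + (10) = s^2 + 4.2*s + 13.77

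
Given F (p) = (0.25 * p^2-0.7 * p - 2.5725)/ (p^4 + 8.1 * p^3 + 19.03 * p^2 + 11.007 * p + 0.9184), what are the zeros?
Set numerator = 0: 0.25*p^2 - 0.7*p - 2.5725 = 0.25*(p - 4.9)(p + 2.1) = 0 → Zeros: -2.1, 4.9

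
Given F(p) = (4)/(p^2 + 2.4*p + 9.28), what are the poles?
Set denominator = 0: p^2 + 2.4*p + 9.28 = 0 → Poles: -1.2 + 2.8j, -1.2 - 2.8j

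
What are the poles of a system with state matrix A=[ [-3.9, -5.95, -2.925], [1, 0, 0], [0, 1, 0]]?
Eigenvalues solve det(λI - A) = 0.
Characteristic polynomial: λ^3 + 3.9*λ^2 + 5.95*λ + 2.925 = 0.
Factor: (λ + 0.9)(λ^2 + 3*λ + 3.25) = 0.
Roots: -0.9, -1.5 + 1j, -1.5 - 1j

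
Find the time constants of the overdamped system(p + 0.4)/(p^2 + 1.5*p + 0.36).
Overdamped: real poles at -0.3, -1.2. τ = -1/pole → τ₁ = 3.333, τ₂ = 0.8333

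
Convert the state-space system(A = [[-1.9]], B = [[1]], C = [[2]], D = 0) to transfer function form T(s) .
T(s) = C(sI - A)⁻¹B + D.
Characteristic polynomial det(sI - A) = s + 1.9.
Numerator from C·adj(sI-A)·B + D·det(sI-A) = 2.
T(s) = (2)/(s + 1.9)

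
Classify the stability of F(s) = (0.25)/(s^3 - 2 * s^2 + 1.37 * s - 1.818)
Denominator: s^3 - 2*s^2 + 1.37*s - 1.818 = (s - 1.8)(s^2 - 0.2*s + 1.01). Poles: 0.1 + 1j, 0.1 - 1j, 1.8. Unstable (3 pole(s) in RHP)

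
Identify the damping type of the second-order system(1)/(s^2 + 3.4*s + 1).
Standard form: ωn²/(s²+2ζωn·s+ωn²) gives ωn=1, ζ=1.7.
Overdamped (ζ = 1.7 > 1)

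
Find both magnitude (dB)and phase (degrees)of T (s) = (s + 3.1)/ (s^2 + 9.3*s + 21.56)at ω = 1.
Substitute s = j*1: T(j1) = 0.143432 - 0.016241j.
|T| = 20*log₁₀(sqrt(Re²+Im²)) = -16.81 dB.
∠T = atan2(Im, Re) = -6.46°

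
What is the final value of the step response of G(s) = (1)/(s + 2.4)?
FVT: lim_{t→∞} y(t) = lim_{s→0} s*Y(s) where Y(s) = G(s)/s.
= lim_{s→0} G(s) = G(0) = num(0)/den(0) = 1/2.4 = 0.4167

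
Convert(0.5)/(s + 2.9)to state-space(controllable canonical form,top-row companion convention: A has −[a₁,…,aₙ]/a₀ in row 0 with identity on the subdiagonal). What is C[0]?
Reachable canonical form: C = numerator coefficients (right-aligned, zero-padded to length n).
num = 0.5, C = [[0.5]].
C[0] = 0.5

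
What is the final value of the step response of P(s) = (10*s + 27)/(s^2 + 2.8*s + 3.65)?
FVT: lim_{t→∞} y(t) = lim_{s→0} s*Y(s) where Y(s) = P(s)/s.
= lim_{s→0} P(s) = P(0) = num(0)/den(0) = 27/3.65 = 7.397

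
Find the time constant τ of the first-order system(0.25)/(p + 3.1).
First-order system: τ = -1/pole. Pole = -3.1. τ = -1/(-3.1) = 0.3226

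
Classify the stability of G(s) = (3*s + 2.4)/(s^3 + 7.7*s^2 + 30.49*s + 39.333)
Denominator: s^3 + 7.7*s^2 + 30.49*s + 39.333 = (s + 2.1)(s^2 + 5.6*s + 18.73). Poles: -2.1, -2.8 + 3.3j, -2.8 - 3.3j. Stable (all poles in LHP)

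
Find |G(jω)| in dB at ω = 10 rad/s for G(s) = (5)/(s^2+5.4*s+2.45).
Substitute s = j*10: G(j10) = -0.0392334 - 0.0217181j.
|G(j10)| = sqrt(Re² + Im²) = 0.04484.
20*log₁₀(0.04484) = -26.97 dB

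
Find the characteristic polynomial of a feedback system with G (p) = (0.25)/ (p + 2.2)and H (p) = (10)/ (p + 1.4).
Characteristic poly = G_den * H_den + G_num * H_num = (p^2 + 3.6*p + 3.08) + (2.5) = p^2 + 3.6*p + 5.58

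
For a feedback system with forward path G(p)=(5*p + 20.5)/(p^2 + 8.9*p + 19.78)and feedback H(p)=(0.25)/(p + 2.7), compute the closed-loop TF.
Closed-loop T = G/(1+GH).
Numerator: G_num * H_den = 5*p^2 + 34*p + 55.35.
Denominator: G_den * H_den + G_num * H_num = (p^3 + 11.6*p^2 + 43.81*p + 53.406) + (1.25*p + 5.125) = p^3 + 11.6*p^2 + 45.06*p + 58.531.
T(p) = (5*p^2 + 34*p + 55.35)/(p^3 + 11.6*p^2 + 45.06*p + 58.531)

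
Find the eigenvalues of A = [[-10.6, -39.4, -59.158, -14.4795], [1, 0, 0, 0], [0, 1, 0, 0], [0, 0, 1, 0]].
Eigenvalues solve det(λI - A) = 0.
Characteristic polynomial: λ^4 + 10.6*λ^3 + 39.4*λ^2 + 59.158*λ + 14.4795 = 0.
Factor: (λ + 0.3)(λ + 4.9)(λ^2 + 5.4*λ + 9.85) = 0.
Roots: -0.3, -2.7 + 1.6j, -2.7 - 1.6j, -4.9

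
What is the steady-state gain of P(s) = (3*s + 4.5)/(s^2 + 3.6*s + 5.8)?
DC gain = P(0) = num(0)/den(0) = 4.5/5.8 = 0.7759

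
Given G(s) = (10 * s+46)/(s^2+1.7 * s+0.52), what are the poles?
Set denominator = 0: s^2 + 1.7*s + 0.52 = (s + 1.3)(s + 0.4) = 0 → Poles: -0.4, -1.3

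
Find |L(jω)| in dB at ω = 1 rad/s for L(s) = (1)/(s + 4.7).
Substitute s = j*1: L(j1) = 0.203551 - 0.0433088j.
|L(j1)| = sqrt(Re² + Im²) = 0.2081.
20*log₁₀(0.2081) = -13.63 dB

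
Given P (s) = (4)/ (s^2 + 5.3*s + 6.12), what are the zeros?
Numerator is a nonzero constant (4) → Zeros: none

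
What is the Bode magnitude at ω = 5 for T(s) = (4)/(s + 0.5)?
Substitute s = j*5: T(j5) = 0.0792079 - 0.792079j.
|T(j5)| = sqrt(Re² + Im²) = 0.796.
20*log₁₀(0.796) = -1.98 dB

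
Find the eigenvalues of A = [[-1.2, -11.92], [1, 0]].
Eigenvalues solve det(λI - A) = 0.
Characteristic polynomial: λ^2 + 1.2*λ + 11.92 = 0.
Roots: -0.6 + 3.4j, -0.6 - 3.4j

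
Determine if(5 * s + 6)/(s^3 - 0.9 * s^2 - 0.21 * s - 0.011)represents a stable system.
Denominator: s^3 - 0.9*s^2 - 0.21*s - 0.011 = (s - 1.1)(s + 0.1)(s + 0.1). Poles: -0.1, -0.1, 1.1. All Re(p)<0: No (unstable)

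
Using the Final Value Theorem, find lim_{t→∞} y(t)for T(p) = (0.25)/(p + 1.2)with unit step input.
FVT: lim_{t→∞} y(t) = lim_{p→0} p*Y(p) where Y(p) = T(p)/p.
= lim_{p→0} T(p) = T(0) = num(0)/den(0) = 0.25/1.2 = 0.2083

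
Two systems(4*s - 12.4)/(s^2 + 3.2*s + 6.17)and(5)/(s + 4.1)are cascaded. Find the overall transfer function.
Series: H = H₁ · H₂ = (n₁·n₂)/(d₁·d₂).
Num: n₁·n₂ = 20*s - 62. Den: d₁·d₂ = s^3 + 7.3*s^2 + 19.29*s + 25.297.
H(s) = (20*s - 62)/(s^3 + 7.3*s^2 + 19.29*s + 25.297)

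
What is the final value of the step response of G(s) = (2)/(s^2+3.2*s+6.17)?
FVT: lim_{t→∞} y(t) = lim_{s→0} s*Y(s) where Y(s) = G(s)/s.
= lim_{s→0} G(s) = G(0) = num(0)/den(0) = 2/6.17 = 0.3241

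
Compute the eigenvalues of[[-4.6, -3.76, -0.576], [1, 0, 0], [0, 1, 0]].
Eigenvalues solve det(λI - A) = 0.
Characteristic polynomial: λ^3 + 4.6*λ^2 + 3.76*λ + 0.576 = 0.
Factor: (λ + 0.8)(λ + 0.2)(λ + 3.6) = 0.
Roots: -0.2, -0.8, -3.6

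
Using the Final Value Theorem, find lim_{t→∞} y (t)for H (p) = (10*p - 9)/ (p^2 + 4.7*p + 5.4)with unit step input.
FVT: lim_{t→∞} y(t) = lim_{p→0} p*Y(p) where Y(p) = H(p)/p.
= lim_{p→0} H(p) = H(0) = num(0)/den(0) = -9/5.4 = -1.667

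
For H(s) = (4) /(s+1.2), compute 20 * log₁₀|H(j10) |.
Substitute s = j*10: H(j10) = 0.0473186 - 0.394322j.
|H(j10)| = sqrt(Re² + Im²) = 0.3972.
20*log₁₀(0.3972) = -8.02 dB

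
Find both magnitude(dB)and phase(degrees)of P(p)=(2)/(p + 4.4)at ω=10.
Substitute p = j*10: P(j10) = 0.0737265 - 0.16756j.
|P| = 20*log₁₀(sqrt(Re²+Im²)) = -14.75 dB.
∠P = atan2(Im, Re) = -66.25°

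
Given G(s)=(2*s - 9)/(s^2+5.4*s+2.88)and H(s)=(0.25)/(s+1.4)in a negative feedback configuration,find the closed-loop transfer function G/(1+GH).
Closed-loop T = G/(1+GH).
Numerator: G_num * H_den = 2*s^2 - 6.2*s - 12.6.
Denominator: G_den * H_den + G_num * H_num = (s^3 + 6.8*s^2 + 10.44*s + 4.032) + (0.5*s - 2.25) = s^3 + 6.8*s^2 + 10.94*s + 1.782.
T(s) = (2*s^2 - 6.2*s - 12.6)/(s^3 + 6.8*s^2 + 10.94*s + 1.782)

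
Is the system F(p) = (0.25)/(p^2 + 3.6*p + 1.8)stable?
Denominator: p^2 + 3.6*p + 1.8 = (p + 3)(p + 0.6). Poles: -0.6, -3. All Re(p)<0: Yes (stable)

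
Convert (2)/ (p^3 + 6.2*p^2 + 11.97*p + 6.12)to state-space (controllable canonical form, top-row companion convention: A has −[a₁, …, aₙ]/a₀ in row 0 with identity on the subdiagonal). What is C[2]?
Reachable canonical form: C = numerator coefficients (right-aligned, zero-padded to length n).
num = 2, C = [[0, 0, 2]].
C[2] = 2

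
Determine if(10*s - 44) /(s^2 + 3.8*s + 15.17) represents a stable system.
Denominator: s^2 + 3.8*s + 15.17. Poles: -1.9 + 3.4j, -1.9 - 3.4j. All Re(p)<0: Yes (stable)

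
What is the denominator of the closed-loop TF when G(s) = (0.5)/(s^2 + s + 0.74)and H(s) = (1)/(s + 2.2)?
Characteristic poly = G_den * H_den + G_num * H_num = (s^3 + 3.2*s^2 + 2.94*s + 1.628) + (0.5) = s^3 + 3.2*s^2 + 2.94*s + 2.128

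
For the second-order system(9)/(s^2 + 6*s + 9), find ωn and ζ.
Standard form: ωn²/(s²+2ζωn·s+ωn²).
const=9=ωn² → ωn=3, s coeff=6=2ζωn → ζ=1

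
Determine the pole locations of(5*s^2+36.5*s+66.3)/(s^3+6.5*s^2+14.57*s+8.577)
Set denominator = 0: s^3 + 6.5*s^2 + 14.57*s + 8.577 = (s + 0.9)(s^2 + 5.6*s + 9.53) = 0 → Poles: -0.9, -2.8 + 1.3j, -2.8 - 1.3j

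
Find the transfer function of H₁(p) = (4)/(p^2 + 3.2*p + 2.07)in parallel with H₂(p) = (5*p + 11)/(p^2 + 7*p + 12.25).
Parallel: H = H₁ + H₂ = (n₁·d₂ + n₂·d₁)/(d₁·d₂).
n₁·d₂ = 4*p^2 + 28*p + 49. n₂·d₁ = 5*p^3 + 27*p^2 + 45.55*p + 22.77. Sum = 5*p^3 + 31*p^2 + 73.55*p + 71.77. d₁·d₂ = p^4 + 10.2*p^3 + 36.72*p^2 + 53.69*p + 25.3575.
H(p) = (5*p^3 + 31*p^2 + 73.55*p + 71.77)/(p^4 + 10.2*p^3 + 36.72*p^2 + 53.69*p + 25.3575)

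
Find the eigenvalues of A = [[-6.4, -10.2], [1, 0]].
Eigenvalues solve det(λI - A) = 0.
Characteristic polynomial: λ^2 + 6.4*λ + 10.2 = 0.
Factor: (λ + 3.4)(λ + 3) = 0.
Roots: -3, -3.4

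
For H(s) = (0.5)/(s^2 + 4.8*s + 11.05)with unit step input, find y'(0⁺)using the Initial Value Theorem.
IVT: y'(0⁺) = lim_{s→∞} s²·Y(s) = lim_{s→∞} s·H(s).
deg(num) = 0, deg(den) = 2, relative degree = 2 ≥ 2, so s·H(s) → 0. Initial slope = 0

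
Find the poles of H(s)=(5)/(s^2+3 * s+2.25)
Set denominator = 0: s^2 + 3*s + 2.25 = (s + 1.5)(s + 1.5) = 0 → Poles: -1.5, -1.5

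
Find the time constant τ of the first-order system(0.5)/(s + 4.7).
First-order system: τ = -1/pole. Pole = -4.7. τ = -1/(-4.7) = 0.2128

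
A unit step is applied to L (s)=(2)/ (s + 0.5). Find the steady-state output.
FVT: lim_{t→∞} y(t) = lim_{s→0} s*Y(s) where Y(s) = L(s)/s.
= lim_{s→0} L(s) = L(0) = num(0)/den(0) = 2/0.5 = 4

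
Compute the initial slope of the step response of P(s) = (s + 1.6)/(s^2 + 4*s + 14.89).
IVT: y'(0⁺) = lim_{s→∞} s²·Y(s) = lim_{s→∞} s·P(s).
deg(num) = 1, deg(den) = 2, relative degree = 1, so s·P(s) → (leading num)/(leading den) = 1/1 = 1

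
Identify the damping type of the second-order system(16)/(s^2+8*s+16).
Standard form: ωn²/(s²+2ζωn·s+ωn²) gives ωn=4, ζ=1.
Critically damped (ζ = 1)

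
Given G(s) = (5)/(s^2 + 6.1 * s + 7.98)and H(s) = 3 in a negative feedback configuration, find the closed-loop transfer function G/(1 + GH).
Closed-loop T = G/(1+GH).
Numerator: G_num * H_den = 5.
Denominator: G_den * H_den + G_num * H_num = (s^2 + 6.1*s + 7.98) + (15) = s^2 + 6.1*s + 22.98.
T(s) = (5)/(s^2 + 6.1*s + 22.98)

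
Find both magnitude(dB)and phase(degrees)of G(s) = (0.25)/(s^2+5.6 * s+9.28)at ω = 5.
Substitute s = j*5: G(j5) = -0.0038114 - 0.00678875j.
|G| = 20*log₁₀(sqrt(Re²+Im²)) = -42.17 dB.
∠G = atan2(Im, Re) = -119.31°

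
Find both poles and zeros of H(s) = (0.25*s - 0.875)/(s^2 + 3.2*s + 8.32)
Set denominator = 0: s^2 + 3.2*s + 8.32 = 0 → Poles: -1.6 + 2.4j, -1.6 - 2.4j
Set numerator = 0: 0.25*s - 0.875 = 0 → Zeros: 3.5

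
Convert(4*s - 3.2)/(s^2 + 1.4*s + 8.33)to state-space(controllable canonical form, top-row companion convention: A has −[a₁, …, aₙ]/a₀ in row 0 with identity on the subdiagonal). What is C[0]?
Reachable canonical form: C = numerator coefficients (right-aligned, zero-padded to length n).
num = 4*s - 3.2, C = [[4, -3.2]].
C[0] = 4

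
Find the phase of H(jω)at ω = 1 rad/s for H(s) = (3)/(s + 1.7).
Substitute s = j*1: H(j1) = 1.31105 - 0.771208j.
∠H(j1) = atan2(Im, Re) = atan2(-0.771208, 1.31105) = -30.47°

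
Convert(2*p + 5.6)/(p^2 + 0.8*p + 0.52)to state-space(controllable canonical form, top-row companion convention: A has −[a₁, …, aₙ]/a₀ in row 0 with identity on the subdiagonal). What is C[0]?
Reachable canonical form: C = numerator coefficients (right-aligned, zero-padded to length n).
num = 2*p + 5.6, C = [[2, 5.6]].
C[0] = 2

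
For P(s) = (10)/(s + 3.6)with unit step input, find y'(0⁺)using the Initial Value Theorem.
IVT: y'(0⁺) = lim_{s→∞} s²·Y(s) = lim_{s→∞} s·P(s).
deg(num) = 0, deg(den) = 1, relative degree = 1, so s·P(s) → (leading num)/(leading den) = 10/1 = 10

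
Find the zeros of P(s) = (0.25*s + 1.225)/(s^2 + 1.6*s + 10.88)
Set numerator = 0: 0.25*s + 1.225 = 0 → Zeros: -4.9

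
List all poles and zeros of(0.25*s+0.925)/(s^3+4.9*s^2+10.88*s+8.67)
Set denominator = 0: s^3 + 4.9*s^2 + 10.88*s + 8.67 = (s + 1.5)(s^2 + 3.4*s + 5.78) = 0 → Poles: -1.5, -1.7 + 1.7j, -1.7 - 1.7j
Set numerator = 0: 0.25*s + 0.925 = 0 → Zeros: -3.7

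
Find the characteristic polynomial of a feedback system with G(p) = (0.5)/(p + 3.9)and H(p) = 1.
Characteristic poly = G_den * H_den + G_num * H_num = (p + 3.9) + (0.5) = p + 4.4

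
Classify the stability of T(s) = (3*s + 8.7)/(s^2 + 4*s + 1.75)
Denominator: s^2 + 4*s + 1.75 = (s + 0.5)(s + 3.5). Poles: -0.5, -3.5. Stable (all poles in LHP)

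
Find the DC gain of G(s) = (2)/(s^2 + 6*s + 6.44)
DC gain = G(0) = num(0)/den(0) = 2/6.44 = 0.3106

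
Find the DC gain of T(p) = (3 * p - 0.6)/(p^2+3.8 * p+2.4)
DC gain = T(0) = num(0)/den(0) = -0.6/2.4 = -0.25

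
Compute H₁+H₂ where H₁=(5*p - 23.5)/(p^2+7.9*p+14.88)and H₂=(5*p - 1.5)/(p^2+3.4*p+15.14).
Parallel: H = H₁ + H₂ = (n₁·d₂ + n₂·d₁)/(d₁·d₂).
n₁·d₂ = 5*p^3 - 6.5*p^2 - 4.2*p - 355.79. n₂·d₁ = 5*p^3 + 38*p^2 + 62.55*p - 22.32. Sum = 10*p^3 + 31.5*p^2 + 58.35*p - 378.11. d₁·d₂ = p^4 + 11.3*p^3 + 56.88*p^2 + 170.198*p + 225.2832.
H(p) = (10*p^3 + 31.5*p^2 + 58.35*p - 378.11)/(p^4 + 11.3*p^3 + 56.88*p^2 + 170.198*p + 225.2832)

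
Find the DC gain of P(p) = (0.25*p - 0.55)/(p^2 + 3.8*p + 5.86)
DC gain = P(0) = num(0)/den(0) = -0.55/5.86 = -0.09386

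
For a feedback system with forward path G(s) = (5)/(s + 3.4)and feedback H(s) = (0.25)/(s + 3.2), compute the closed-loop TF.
Closed-loop T = G/(1+GH).
Numerator: G_num * H_den = 5*s + 16.
Denominator: G_den * H_den + G_num * H_num = (s^2 + 6.6*s + 10.88) + (1.25) = s^2 + 6.6*s + 12.13.
T(s) = (5*s + 16)/(s^2 + 6.6*s + 12.13)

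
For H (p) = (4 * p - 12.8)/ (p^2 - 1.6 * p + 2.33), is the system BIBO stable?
Denominator: p^2 - 1.6*p + 2.33. Poles: 0.8 + 1.3j, 0.8 - 1.3j. All Re(p)<0: No (unstable)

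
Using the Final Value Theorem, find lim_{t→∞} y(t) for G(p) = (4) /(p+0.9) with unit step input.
FVT: lim_{t→∞} y(t) = lim_{p→0} p*Y(p) where Y(p) = G(p)/p.
= lim_{p→0} G(p) = G(0) = num(0)/den(0) = 4/0.9 = 4.444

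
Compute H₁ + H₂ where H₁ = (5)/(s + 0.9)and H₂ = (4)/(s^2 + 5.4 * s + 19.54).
Parallel: H = H₁ + H₂ = (n₁·d₂ + n₂·d₁)/(d₁·d₂).
n₁·d₂ = 5*s^2 + 27*s + 97.7. n₂·d₁ = 4*s + 3.6. Sum = 5*s^2 + 31*s + 101.3. d₁·d₂ = s^3 + 6.3*s^2 + 24.4*s + 17.586.
H(s) = (5*s^2 + 31*s + 101.3)/(s^3 + 6.3*s^2 + 24.4*s + 17.586)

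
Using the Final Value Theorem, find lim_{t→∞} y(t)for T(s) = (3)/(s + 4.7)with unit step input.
FVT: lim_{t→∞} y(t) = lim_{s→0} s*Y(s) where Y(s) = T(s)/s.
= lim_{s→0} T(s) = T(0) = num(0)/den(0) = 3/4.7 = 0.6383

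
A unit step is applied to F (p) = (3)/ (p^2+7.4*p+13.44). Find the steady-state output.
FVT: lim_{t→∞} y(t) = lim_{p→0} p*Y(p) where Y(p) = F(p)/p.
= lim_{p→0} F(p) = F(0) = num(0)/den(0) = 3/13.44 = 0.2232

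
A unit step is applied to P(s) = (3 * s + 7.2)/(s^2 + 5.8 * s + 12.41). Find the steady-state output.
FVT: lim_{t→∞} y(t) = lim_{s→0} s*Y(s) where Y(s) = P(s)/s.
= lim_{s→0} P(s) = P(0) = num(0)/den(0) = 7.2/12.41 = 0.5802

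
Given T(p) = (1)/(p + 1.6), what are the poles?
Set denominator = 0: p + 1.6 = 0 → Poles: -1.6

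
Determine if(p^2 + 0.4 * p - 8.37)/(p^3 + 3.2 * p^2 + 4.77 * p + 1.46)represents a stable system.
Denominator: p^3 + 3.2*p^2 + 4.77*p + 1.46 = (p + 0.4)(p^2 + 2.8*p + 3.65). Poles: -0.4, -1.4 + 1.3j, -1.4 - 1.3j. All Re(p)<0: Yes (stable)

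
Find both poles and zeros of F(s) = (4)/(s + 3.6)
Set denominator = 0: s + 3.6 = 0 → Poles: -3.6
Numerator is a nonzero constant (4) → Zeros: none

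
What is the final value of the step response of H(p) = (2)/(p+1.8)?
FVT: lim_{t→∞} y(t) = lim_{p→0} p*Y(p) where Y(p) = H(p)/p.
= lim_{p→0} H(p) = H(0) = num(0)/den(0) = 2/1.8 = 1.111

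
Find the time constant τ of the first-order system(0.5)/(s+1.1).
First-order system: τ = -1/pole. Pole = -1.1. τ = -1/(-1.1) = 0.9091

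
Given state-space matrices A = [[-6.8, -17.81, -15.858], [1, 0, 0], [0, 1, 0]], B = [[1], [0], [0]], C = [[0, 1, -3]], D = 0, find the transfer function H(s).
H(s) = C(sI - A)⁻¹B + D.
Characteristic polynomial det(sI - A) = s^3 + 6.8*s^2 + 17.81*s + 15.858.
Numerator from C·adj(sI-A)·B + D·det(sI-A) = s - 3.
H(s) = (s - 3)/(s^3 + 6.8*s^2 + 17.81*s + 15.858)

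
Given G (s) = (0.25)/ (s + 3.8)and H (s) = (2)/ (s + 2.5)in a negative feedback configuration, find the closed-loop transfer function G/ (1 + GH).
Closed-loop T = G/(1+GH).
Numerator: G_num * H_den = 0.25*s + 0.625.
Denominator: G_den * H_den + G_num * H_num = (s^2 + 6.3*s + 9.5) + (0.5) = s^2 + 6.3*s + 10.
T(s) = (0.25*s + 0.625)/(s^2 + 6.3*s + 10)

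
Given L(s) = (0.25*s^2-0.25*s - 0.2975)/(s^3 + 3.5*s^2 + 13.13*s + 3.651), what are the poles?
Set denominator = 0: s^3 + 3.5*s^2 + 13.13*s + 3.651 = (s + 0.3)(s^2 + 3.2*s + 12.17) = 0 → Poles: -0.3, -1.6 + 3.1j, -1.6 - 3.1j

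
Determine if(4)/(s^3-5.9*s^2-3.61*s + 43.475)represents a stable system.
Denominator: s^3 - 5.9*s^2 - 3.61*s + 43.475 = (s - 4.7)(s + 2.5)(s - 3.7). Poles: -2.5, 3.7, 4.7. All Re(p)<0: No (unstable)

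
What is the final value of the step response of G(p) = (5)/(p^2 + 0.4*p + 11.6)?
FVT: lim_{t→∞} y(t) = lim_{p→0} p*Y(p) where Y(p) = G(p)/p.
= lim_{p→0} G(p) = G(0) = num(0)/den(0) = 5/11.6 = 0.431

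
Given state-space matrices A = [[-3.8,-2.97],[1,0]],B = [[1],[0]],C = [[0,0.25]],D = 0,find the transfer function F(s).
F(s) = C(sI - A)⁻¹B + D.
Characteristic polynomial det(sI - A) = s^2 + 3.8*s + 2.97.
Numerator from C·adj(sI-A)·B + D·det(sI-A) = 0.25.
F(s) = (0.25)/(s^2 + 3.8*s + 2.97)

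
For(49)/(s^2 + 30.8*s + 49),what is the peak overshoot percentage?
Standard form: ωn²/(s²+2ζωn·s+ωn²) → ωn = 7, ζ = 2.2.
ζ ≥ 1, so the response is non-oscillatory: peak overshoot = 0%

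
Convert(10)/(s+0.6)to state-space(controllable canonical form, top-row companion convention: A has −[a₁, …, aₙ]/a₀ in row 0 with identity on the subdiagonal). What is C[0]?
Reachable canonical form: C = numerator coefficients (right-aligned, zero-padded to length n).
num = 10, C = [[10]].
C[0] = 10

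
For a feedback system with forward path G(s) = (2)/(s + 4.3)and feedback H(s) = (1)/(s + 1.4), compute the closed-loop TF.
Closed-loop T = G/(1+GH).
Numerator: G_num * H_den = 2*s + 2.8.
Denominator: G_den * H_den + G_num * H_num = (s^2 + 5.7*s + 6.02) + (2) = s^2 + 5.7*s + 8.02.
T(s) = (2*s + 2.8)/(s^2 + 5.7*s + 8.02)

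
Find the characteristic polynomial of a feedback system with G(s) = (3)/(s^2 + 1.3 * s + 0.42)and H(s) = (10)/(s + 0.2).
Characteristic poly = G_den * H_den + G_num * H_num = (s^3 + 1.5*s^2 + 0.68*s + 0.084) + (30) = s^3 + 1.5*s^2 + 0.68*s + 30.084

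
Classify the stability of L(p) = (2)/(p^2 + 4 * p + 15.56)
Denominator: p^2 + 4*p + 15.56. Poles: -2 + 3.4j, -2 - 3.4j. Stable (all poles in LHP)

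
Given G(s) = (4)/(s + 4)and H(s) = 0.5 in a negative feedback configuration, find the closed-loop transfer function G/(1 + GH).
Closed-loop T = G/(1+GH).
Numerator: G_num * H_den = 4.
Denominator: G_den * H_den + G_num * H_num = (s + 4) + (2) = s + 6.
T(s) = (4)/(s + 6)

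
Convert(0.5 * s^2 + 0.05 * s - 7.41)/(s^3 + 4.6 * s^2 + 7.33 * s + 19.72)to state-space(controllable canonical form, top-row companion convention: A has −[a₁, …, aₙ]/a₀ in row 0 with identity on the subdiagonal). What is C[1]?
Reachable canonical form: C = numerator coefficients (right-aligned, zero-padded to length n).
num = 0.5*s^2 + 0.05*s - 7.41, C = [[0.5, 0.05, -7.41]].
C[1] = 0.05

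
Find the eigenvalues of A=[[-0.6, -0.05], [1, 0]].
Eigenvalues solve det(λI - A) = 0.
Characteristic polynomial: λ^2 + 0.6*λ + 0.05 = 0.
Factor: (λ + 0.5)(λ + 0.1) = 0.
Roots: -0.1, -0.5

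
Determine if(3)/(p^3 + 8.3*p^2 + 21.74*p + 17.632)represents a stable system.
Denominator: p^3 + 8.3*p^2 + 21.74*p + 17.632 = (p + 2.9)(p + 1.6)(p + 3.8). Poles: -1.6, -2.9, -3.8. All Re(p)<0: Yes (stable)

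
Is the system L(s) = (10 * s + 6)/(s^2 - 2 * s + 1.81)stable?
Denominator: s^2 - 2*s + 1.81. Poles: 1 + 0.9j, 1 - 0.9j. All Re(p)<0: No (unstable)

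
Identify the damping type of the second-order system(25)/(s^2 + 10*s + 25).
Standard form: ωn²/(s²+2ζωn·s+ωn²) gives ωn=5, ζ=1.
Critically damped (ζ = 1)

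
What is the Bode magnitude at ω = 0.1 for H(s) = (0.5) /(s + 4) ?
Substitute s = j*0.1: H(j0.1) = 0.124922 - 0.00312305j.
|H(j0.1)| = sqrt(Re² + Im²) = 0.125.
20*log₁₀(0.125) = -18.06 dB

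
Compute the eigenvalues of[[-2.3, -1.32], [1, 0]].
Eigenvalues solve det(λI - A) = 0.
Characteristic polynomial: λ^2 + 2.3*λ + 1.32 = 0.
Factor: (λ + 1.1)(λ + 1.2) = 0.
Roots: -1.1, -1.2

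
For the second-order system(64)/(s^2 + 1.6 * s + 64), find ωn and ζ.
Standard form: ωn²/(s²+2ζωn·s+ωn²).
const=64=ωn² → ωn=8, s coeff=1.6=2ζωn → ζ=0.1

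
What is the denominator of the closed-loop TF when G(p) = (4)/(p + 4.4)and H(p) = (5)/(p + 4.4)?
Characteristic poly = G_den * H_den + G_num * H_num = (p^2 + 8.8*p + 19.36) + (20) = p^2 + 8.8*p + 39.36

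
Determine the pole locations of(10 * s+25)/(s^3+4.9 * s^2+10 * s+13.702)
Set denominator = 0: s^3 + 4.9*s^2 + 10*s + 13.702 = (s + 3.1)(s^2 + 1.8*s + 4.42) = 0 → Poles: -0.9 + 1.9j, -0.9 - 1.9j, -3.1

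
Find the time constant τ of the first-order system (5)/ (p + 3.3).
First-order system: τ = -1/pole. Pole = -3.3. τ = -1/(-3.3) = 0.303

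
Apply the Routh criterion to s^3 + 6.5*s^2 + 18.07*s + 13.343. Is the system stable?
Routh array:
s^3: [1, 18.07]; s^2: [6.5, 13.343]; s^1: [16.0172]; s^0: [13.343]
First column: [1, 6.5, 16.0172, 13.343]. Sign changes = 0.
Yes, stable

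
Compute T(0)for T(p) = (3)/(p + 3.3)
DC gain = T(0) = num(0)/den(0) = 3/3.3 = 0.9091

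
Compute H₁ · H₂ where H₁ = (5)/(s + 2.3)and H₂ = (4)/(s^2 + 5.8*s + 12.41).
Series: H = H₁ · H₂ = (n₁·n₂)/(d₁·d₂).
Num: n₁·n₂ = 20. Den: d₁·d₂ = s^3 + 8.1*s^2 + 25.75*s + 28.543.
H(s) = (20)/(s^3 + 8.1*s^2 + 25.75*s + 28.543)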